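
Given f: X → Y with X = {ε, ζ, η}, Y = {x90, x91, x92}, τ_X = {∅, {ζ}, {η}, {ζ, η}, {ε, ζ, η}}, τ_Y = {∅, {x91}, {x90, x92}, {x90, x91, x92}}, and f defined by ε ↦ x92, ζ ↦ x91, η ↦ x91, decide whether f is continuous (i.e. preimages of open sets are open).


f is NOT continuous.

Compute f^{-1}(U) for each U ∈ τ_Y:
  U = ∅: f^{-1}(U) = ∅ ∈ τ_X ✓.
  U = {x91}: f^{-1}(U) = {ζ, η} ∈ τ_X ✓.
  U = {x90, x92}: f^{-1}(U) = {ε} ∉ τ_X ✗.
  U = {x90, x91, x92}: f^{-1}(U) = {ε, ζ, η} ∈ τ_X ✓.
Found U = {x90, x92} with f^{-1}(U) = {ε} not in τ_X. Therefore f is NOT continuous.


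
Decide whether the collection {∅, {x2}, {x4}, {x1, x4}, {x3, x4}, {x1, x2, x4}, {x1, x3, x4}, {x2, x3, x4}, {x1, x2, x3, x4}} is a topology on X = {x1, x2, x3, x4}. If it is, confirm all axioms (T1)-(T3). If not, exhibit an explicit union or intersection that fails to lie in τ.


τ is NOT a topology on X.

Axiom (T1): ∅ ∈ τ? Yes; X ∈ τ? Yes.
Axiom (T2/T3): check pairwise unions and intersections of members of τ.
Counterexample for (T2): {x2} ∪ {x4} = {x2, x4} ∉ τ. Therefore τ is NOT a topology.


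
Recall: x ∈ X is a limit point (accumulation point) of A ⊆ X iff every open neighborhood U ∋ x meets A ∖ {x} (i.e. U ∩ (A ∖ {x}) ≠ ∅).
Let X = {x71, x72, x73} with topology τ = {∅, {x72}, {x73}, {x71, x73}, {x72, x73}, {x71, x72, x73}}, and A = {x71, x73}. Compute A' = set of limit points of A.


A' = {x71}

For each x ∈ X, list the open sets U ∈ τ with x ∈ U, then check whether U ∩ (A ∖ {x}) ≠ ∅ for every such U.
  x = x71: opens ∋ x are {x71, x73}, {x71, x72, x73}; each meets A ∖ {x71}, so x IS a limit point.
  x = x72: open {x72} ∋ x has {x72} ∩ (A ∖ {x72}) = ∅, so x is NOT a limit point.
  x = x73: open {x73} ∋ x has {x73} ∩ (A ∖ {x73}) = ∅, so x is NOT a limit point.
Collecting: A' = {x71}.


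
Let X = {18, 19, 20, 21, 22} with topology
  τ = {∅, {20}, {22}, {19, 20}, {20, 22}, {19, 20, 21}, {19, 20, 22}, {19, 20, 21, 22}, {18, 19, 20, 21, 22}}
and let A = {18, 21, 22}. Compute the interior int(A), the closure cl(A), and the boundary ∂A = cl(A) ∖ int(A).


int(A) = {22}, cl(A) = {18, 21, 22}, ∂A = {18, 21}.

Closed sets in (X, τ) are complements of opens:
  closed(X, τ) = {∅, {18}, {18, 21}, {18, 22}, {18, 19, 21}, {18, 21, 22}, {18, 19, 20, 21}, {18, 19, 21, 22}, {18, 19, 20, 21, 22}}.
int(A) = ⋃ {U ∈ τ : U ⊆ A}. Opens contained in A: ∅, {22}.
Taking the union of these: int(A) = {22}.
cl(A) = ⋂ {C closed : A ⊆ C}. Closed sets containing A: {18, 21, 22}, {18, 19, 21, 22}, {18, 19, 20, 21, 22}.
Intersecting these: cl(A) = {18, 21, 22}.
∂A = cl(A) ∖ int(A) = {18, 21, 22} ∖ {22} = {18, 21}.


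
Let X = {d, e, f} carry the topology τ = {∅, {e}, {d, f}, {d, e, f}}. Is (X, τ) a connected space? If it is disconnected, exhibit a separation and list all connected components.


(X, τ) is disconnected; components = [{e}, {d, f}].

Find clopen sets (U ∈ τ with X ∖ U ∈ τ):
  U = ∅, X ∖ U = {d, e, f} — both open, so U is clopen.
  U = {e}, X ∖ U = {d, f} — both open, so U is clopen.
  U = {d, f}, X ∖ U = {e} — both open, so U is clopen.
  U = {d, e, f}, X ∖ U = ∅ — both open, so U is clopen.
Nontrivial clopen(s) exist: e.g. {d, f}. So (X, τ) is disconnected.
Compute connected components by grouping points that agree on all clopens:
  component: {e}
  component: {d, f}


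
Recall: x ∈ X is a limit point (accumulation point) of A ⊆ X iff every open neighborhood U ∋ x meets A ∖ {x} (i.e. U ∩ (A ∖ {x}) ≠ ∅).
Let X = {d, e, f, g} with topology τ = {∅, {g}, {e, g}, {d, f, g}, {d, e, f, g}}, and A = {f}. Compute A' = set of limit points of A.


A' = {d}

For each x ∈ X, list the open sets U ∈ τ with x ∈ U, then check whether U ∩ (A ∖ {x}) ≠ ∅ for every such U.
  x = d: opens ∋ x are {d, f, g}, {d, e, f, g}; each meets A ∖ {d}, so x IS a limit point.
  x = e: open {e, g} ∋ x has {e, g} ∩ (A ∖ {e}) = ∅, so x is NOT a limit point.
  x = f: open {d, f, g} ∋ x has {d, f, g} ∩ (A ∖ {f}) = ∅, so x is NOT a limit point.
  x = g: open {g} ∋ x has {g} ∩ (A ∖ {g}) = ∅, so x is NOT a limit point.
Collecting: A' = {d}.


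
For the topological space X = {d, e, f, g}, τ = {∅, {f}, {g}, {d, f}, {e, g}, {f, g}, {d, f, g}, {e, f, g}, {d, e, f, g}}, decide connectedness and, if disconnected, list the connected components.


(X, τ) is disconnected; components = [{d, f}, {e, g}].

Find clopen sets (U ∈ τ with X ∖ U ∈ τ):
  U = ∅, X ∖ U = {d, e, f, g} — both open, so U is clopen.
  U = {d, f}, X ∖ U = {e, g} — both open, so U is clopen.
  U = {e, g}, X ∖ U = {d, f} — both open, so U is clopen.
  U = {d, e, f, g}, X ∖ U = ∅ — both open, so U is clopen.
Nontrivial clopen(s) exist: e.g. {d, f}. So (X, τ) is disconnected.
Compute connected components by grouping points that agree on all clopens:
  component: {d, f}
  component: {e, g}


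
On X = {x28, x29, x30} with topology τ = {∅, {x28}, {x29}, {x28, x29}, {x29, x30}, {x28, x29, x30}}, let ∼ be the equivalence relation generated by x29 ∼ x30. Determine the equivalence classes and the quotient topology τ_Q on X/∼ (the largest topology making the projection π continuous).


X/∼ = {[x28], [x29=x30]}; |τ_Q| = 4.

Equivalence classes: [x28], [x29=x30].
Quotient map π: X → X/∼ sends x28 ↦ [x28], x29 ↦ [x29=x30], x30 ↦ [x29=x30].
For each subset V ⊆ X/∼, compute π^{-1}(V) ⊆ X and check whether π^{-1}(V) ∈ τ. V is open in τ_Q iff π^{-1}(V) ∈ τ.
  V = {}: π^{-1}(V) = ∅ ∈ τ ✓.
  V = {[x28]}: π^{-1}(V) = {x28} ∈ τ ✓.
  V = {[x29=x30]}: π^{-1}(V) = {x29, x30} ∈ τ ✓.
  V = {[x28], [x29=x30]}: π^{-1}(V) = {x28, x29, x30} ∈ τ ✓.
Open sets in the quotient: τ_Q = {{}, {[x28]}, {[x29=x30]}, {[x28], [x29=x30]}} (4 elements).


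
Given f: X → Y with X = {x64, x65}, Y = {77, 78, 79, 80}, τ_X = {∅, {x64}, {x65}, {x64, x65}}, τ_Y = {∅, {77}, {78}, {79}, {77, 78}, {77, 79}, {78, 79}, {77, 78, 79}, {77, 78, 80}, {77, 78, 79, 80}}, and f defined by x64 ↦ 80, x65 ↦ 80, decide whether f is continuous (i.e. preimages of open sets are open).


f IS continuous.

Compute f^{-1}(U) for each U ∈ τ_Y:
  U = ∅: f^{-1}(U) = ∅ ∈ τ_X ✓.
  U = {77}: f^{-1}(U) = ∅ ∈ τ_X ✓.
  U = {78}: f^{-1}(U) = ∅ ∈ τ_X ✓.
  U = {79}: f^{-1}(U) = ∅ ∈ τ_X ✓.
  U = {77, 78}: f^{-1}(U) = ∅ ∈ τ_X ✓.
  U = {77, 79}: f^{-1}(U) = ∅ ∈ τ_X ✓.
  U = {78, 79}: f^{-1}(U) = ∅ ∈ τ_X ✓.
  U = {77, 78, 79}: f^{-1}(U) = ∅ ∈ τ_X ✓.
  U = {77, 78, 80}: f^{-1}(U) = {x64, x65} ∈ τ_X ✓.
  U = {77, 78, 79, 80}: f^{-1}(U) = {x64, x65} ∈ τ_X ✓.
Every preimage lies in τ_X, so f IS continuous.


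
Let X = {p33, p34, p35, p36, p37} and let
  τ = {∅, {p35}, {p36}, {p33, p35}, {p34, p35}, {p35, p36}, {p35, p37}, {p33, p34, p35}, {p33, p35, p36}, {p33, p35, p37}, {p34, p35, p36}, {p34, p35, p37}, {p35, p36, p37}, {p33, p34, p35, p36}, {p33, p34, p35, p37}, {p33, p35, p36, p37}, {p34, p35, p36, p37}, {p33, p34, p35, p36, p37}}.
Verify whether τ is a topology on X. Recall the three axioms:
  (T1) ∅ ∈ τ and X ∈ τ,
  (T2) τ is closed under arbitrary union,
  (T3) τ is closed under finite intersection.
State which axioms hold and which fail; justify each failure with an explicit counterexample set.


τ IS a topology on X.

Axiom (T1): ∅ ∈ τ? Yes; X ∈ τ? Yes.
Axiom (T2/T3): check pairwise unions and intersections of members of τ.
All pairwise intersections and unions checked — each lies in τ. Therefore τ satisfies (T1), (T2), (T3): it IS a topology on X.


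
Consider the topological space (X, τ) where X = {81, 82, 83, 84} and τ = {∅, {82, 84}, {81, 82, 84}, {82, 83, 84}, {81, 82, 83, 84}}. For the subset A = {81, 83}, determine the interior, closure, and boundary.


int(A) = ∅, cl(A) = {81, 83}, ∂A = {81, 83}.

Closed sets in (X, τ) are complements of opens:
  closed(X, τ) = {∅, {81}, {83}, {81, 83}, {81, 82, 83, 84}}.
int(A) = ⋃ {U ∈ τ : U ⊆ A}. Opens contained in A: ∅.
Taking the union of these: int(A) = ∅.
cl(A) = ⋂ {C closed : A ⊆ C}. Closed sets containing A: {81, 83}, {81, 82, 83, 84}.
Intersecting these: cl(A) = {81, 83}.
∂A = cl(A) ∖ int(A) = {81, 83} ∖ ∅ = {81, 83}.


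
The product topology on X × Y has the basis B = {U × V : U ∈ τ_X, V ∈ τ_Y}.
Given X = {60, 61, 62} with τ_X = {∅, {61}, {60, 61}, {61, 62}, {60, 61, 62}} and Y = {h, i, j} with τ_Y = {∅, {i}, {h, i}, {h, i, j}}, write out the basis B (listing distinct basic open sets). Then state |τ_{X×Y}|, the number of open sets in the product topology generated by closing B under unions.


Basis B = {∅ × ∅, {61} × {i}, {60, 61} × {i}, {61} × {h, i}, {61, 62} × {i}, {60, 61, 62} × {i}, {61} × {h, i, j}, {60, 61} × {h, i}, {61, 62} × {h, i}, {60, 61} × {h, i, j}, {60, 61, 62} × {h, i}, {61, 62} × {h, i, j}, {60, 61, 62} × {h, i, j}}; |τ_{X×Y}| = 30.

Enumerate products U × V with U ∈ τ_X, V ∈ τ_Y (deduplicated):
  ∅ × ∅ = {} (∅)
  {61} × {i} = {(61,i)}
  {60, 61} × {i} = {(60,i), (61,i)}
  {61} × {h, i} = {(61,h), (61,i)}
  {61, 62} × {i} = {(61,i), (62,i)}
  {60, 61, 62} × {i} = {(60,i), (61,i), (62,i)}
  {61} × {h, i, j} = {(61,h), (61,i), (61,j)}
  {60, 61} × {h, i} = {(60,h), (60,i), (61,h), (61,i)}
  {61, 62} × {h, i} = {(61,h), (61,i), (62,h), (62,i)}
  {60, 61} × {h, i, j} = {(60,h), (60,i), (60,j), (61,h), (61,i), (61,j)}
  {60, 61, 62} × {h, i} = {(60,h), (60,i), (61,h), (61,i), (62,h), (62,i)}
  {61, 62} × {h, i, j} = {(61,h), (61,i), (61,j), (62,h), (62,i), (62,j)}
  {60, 61, 62} × {h, i, j} = {(60,h), (60,i), (60,j), (61,h), (61,i), (61,j), (62,h), (62,i), (62,j)}
These 13 distinct sets form the basis B.
Close under arbitrary unions to get τ_{X×Y}; counting gives |τ_{X×Y}| = 30.


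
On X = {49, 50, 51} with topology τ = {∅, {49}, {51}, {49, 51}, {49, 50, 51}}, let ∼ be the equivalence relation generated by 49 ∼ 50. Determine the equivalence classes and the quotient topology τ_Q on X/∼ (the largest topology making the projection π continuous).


X/∼ = {[49=50], [51]}; |τ_Q| = 3.

Equivalence classes: [49=50], [51].
Quotient map π: X → X/∼ sends 49 ↦ [49=50], 50 ↦ [49=50], 51 ↦ [51].
For each subset V ⊆ X/∼, compute π^{-1}(V) ⊆ X and check whether π^{-1}(V) ∈ τ. V is open in τ_Q iff π^{-1}(V) ∈ τ.
  V = {}: π^{-1}(V) = ∅ ∈ τ ✓.
  V = {[49=50]}: π^{-1}(V) = {49, 50} ∉ τ ✗.
  V = {[51]}: π^{-1}(V) = {51} ∈ τ ✓.
  V = {[49=50], [51]}: π^{-1}(V) = {49, 50, 51} ∈ τ ✓.
Open sets in the quotient: τ_Q = {{}, {[51]}, {[49=50], [51]}} (3 elements).


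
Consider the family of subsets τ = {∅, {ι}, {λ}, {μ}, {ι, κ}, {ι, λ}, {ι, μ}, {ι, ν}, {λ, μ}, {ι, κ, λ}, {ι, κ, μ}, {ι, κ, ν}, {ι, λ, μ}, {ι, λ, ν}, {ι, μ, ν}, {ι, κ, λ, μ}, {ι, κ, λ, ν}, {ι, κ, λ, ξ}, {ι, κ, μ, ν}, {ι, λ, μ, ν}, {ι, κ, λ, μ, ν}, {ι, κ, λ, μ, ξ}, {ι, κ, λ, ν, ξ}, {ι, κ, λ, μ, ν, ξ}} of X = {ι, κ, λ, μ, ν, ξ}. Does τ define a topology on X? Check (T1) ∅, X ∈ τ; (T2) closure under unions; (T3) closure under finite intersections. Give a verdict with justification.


τ IS a topology on X.

Axiom (T1): ∅ ∈ τ? Yes; X ∈ τ? Yes.
Axiom (T2/T3): check pairwise unions and intersections of members of τ.
All pairwise intersections and unions checked — each lies in τ. Therefore τ satisfies (T1), (T2), (T3): it IS a topology on X.


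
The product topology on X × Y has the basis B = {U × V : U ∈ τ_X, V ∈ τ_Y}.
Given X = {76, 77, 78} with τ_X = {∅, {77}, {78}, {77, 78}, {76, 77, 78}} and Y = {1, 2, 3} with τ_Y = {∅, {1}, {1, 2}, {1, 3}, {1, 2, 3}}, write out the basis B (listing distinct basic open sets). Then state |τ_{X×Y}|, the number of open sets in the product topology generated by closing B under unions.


Basis B = {∅ × ∅, {77} × {1}, {78} × {1}, {77} × {1, 2}, {77} × {1, 3}, {77, 78} × {1}, {78} × {1, 2}, {78} × {1, 3}, {76, 77, 78} × {1}, {77} × {1, 2, 3}, {78} × {1, 2, 3}, {77, 78} × {1, 2}, {77, 78} × {1, 3}, {76, 77, 78} × {1, 2}, {76, 77, 78} × {1, 3}, {77, 78} × {1, 2, 3}, {76, 77, 78} × {1, 2, 3}}; |τ_{X×Y}| = 50.

Enumerate products U × V with U ∈ τ_X, V ∈ τ_Y (deduplicated):
  ∅ × ∅ = {} (∅)
  {77} × {1} = {(77,1)}
  {78} × {1} = {(78,1)}
  {77} × {1, 2} = {(77,1), (77,2)}
  {77} × {1, 3} = {(77,1), (77,3)}
  {77, 78} × {1} = {(77,1), (78,1)}
  {78} × {1, 2} = {(78,1), (78,2)}
  {78} × {1, 3} = {(78,1), (78,3)}
  {76, 77, 78} × {1} = {(76,1), (77,1), (78,1)}
  {77} × {1, 2, 3} = {(77,1), (77,2), (77,3)}
  {78} × {1, 2, 3} = {(78,1), (78,2), (78,3)}
  {77, 78} × {1, 2} = {(77,1), (77,2), (78,1), (78,2)}
  {77, 78} × {1, 3} = {(77,1), (77,3), (78,1), (78,3)}
  {76, 77, 78} × {1, 2} = {(76,1), (76,2), (77,1), (77,2), (78,1), (78,2)}
  {76, 77, 78} × {1, 3} = {(76,1), (76,3), (77,1), (77,3), (78,1), (78,3)}
  {77, 78} × {1, 2, 3} = {(77,1), (77,2), (77,3), (78,1), (78,2), (78,3)}
  {76, 77, 78} × {1, 2, 3} = {(76,1), (76,2), (76,3), (77,1), (77,2), (77,3), (78,1), (78,2), (78,3)}
These 17 distinct sets form the basis B.
Close under arbitrary unions to get τ_{X×Y}; counting gives |τ_{X×Y}| = 50.


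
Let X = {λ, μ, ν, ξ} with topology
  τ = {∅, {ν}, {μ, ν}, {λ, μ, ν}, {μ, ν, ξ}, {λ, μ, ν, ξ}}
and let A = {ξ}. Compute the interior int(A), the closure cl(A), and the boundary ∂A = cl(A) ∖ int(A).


int(A) = ∅, cl(A) = {ξ}, ∂A = {ξ}.

Closed sets in (X, τ) are complements of opens:
  closed(X, τ) = {∅, {λ}, {ξ}, {λ, ξ}, {λ, μ, ξ}, {λ, μ, ν, ξ}}.
int(A) = ⋃ {U ∈ τ : U ⊆ A}. Opens contained in A: ∅.
Taking the union of these: int(A) = ∅.
cl(A) = ⋂ {C closed : A ⊆ C}. Closed sets containing A: {ξ}, {λ, ξ}, {λ, μ, ξ}, {λ, μ, ν, ξ}.
Intersecting these: cl(A) = {ξ}.
∂A = cl(A) ∖ int(A) = {ξ} ∖ ∅ = {ξ}.


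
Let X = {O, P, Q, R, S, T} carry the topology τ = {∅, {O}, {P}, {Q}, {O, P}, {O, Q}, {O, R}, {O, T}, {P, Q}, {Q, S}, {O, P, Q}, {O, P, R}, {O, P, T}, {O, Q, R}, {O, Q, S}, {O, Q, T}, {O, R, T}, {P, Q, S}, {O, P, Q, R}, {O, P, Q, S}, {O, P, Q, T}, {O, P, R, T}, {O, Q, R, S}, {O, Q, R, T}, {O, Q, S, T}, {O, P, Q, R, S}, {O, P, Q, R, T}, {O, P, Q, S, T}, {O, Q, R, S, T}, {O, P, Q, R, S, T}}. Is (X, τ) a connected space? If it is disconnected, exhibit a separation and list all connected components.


(X, τ) is disconnected; components = [{P}, {Q, S}, {O, R, T}].

Find clopen sets (U ∈ τ with X ∖ U ∈ τ):
  U = ∅, X ∖ U = {O, P, Q, R, S, T} — both open, so U is clopen.
  U = {P}, X ∖ U = {O, Q, R, S, T} — both open, so U is clopen.
  U = {Q, S}, X ∖ U = {O, P, R, T} — both open, so U is clopen.
  U = {O, R, T}, X ∖ U = {P, Q, S} — both open, so U is clopen.
  U = {P, Q, S}, X ∖ U = {O, R, T} — both open, so U is clopen.
  U = {O, P, R, T}, X ∖ U = {Q, S} — both open, so U is clopen.
  U = {O, Q, R, S, T}, X ∖ U = {P} — both open, so U is clopen.
  U = {O, P, Q, R, S, T}, X ∖ U = ∅ — both open, so U is clopen.
Nontrivial clopen(s) exist: e.g. {O, P, R, T}. So (X, τ) is disconnected.
Compute connected components by grouping points that agree on all clopens:
  component: {P}
  component: {Q, S}
  component: {O, R, T}


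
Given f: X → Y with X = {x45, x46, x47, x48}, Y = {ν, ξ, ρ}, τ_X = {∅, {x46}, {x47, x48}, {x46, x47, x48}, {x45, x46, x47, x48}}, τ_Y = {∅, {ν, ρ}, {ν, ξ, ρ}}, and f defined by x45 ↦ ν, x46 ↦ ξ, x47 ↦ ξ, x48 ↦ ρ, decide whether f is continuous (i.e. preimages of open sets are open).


f is NOT continuous.

Compute f^{-1}(U) for each U ∈ τ_Y:
  U = ∅: f^{-1}(U) = ∅ ∈ τ_X ✓.
  U = {ν, ρ}: f^{-1}(U) = {x45, x48} ∉ τ_X ✗.
  U = {ν, ξ, ρ}: f^{-1}(U) = {x45, x46, x47, x48} ∈ τ_X ✓.
Found U = {ν, ρ} with f^{-1}(U) = {x45, x48} not in τ_X. Therefore f is NOT continuous.


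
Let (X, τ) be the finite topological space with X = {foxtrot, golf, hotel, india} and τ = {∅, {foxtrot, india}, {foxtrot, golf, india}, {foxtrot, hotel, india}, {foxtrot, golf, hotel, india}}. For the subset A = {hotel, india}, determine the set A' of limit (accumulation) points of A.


A' = {foxtrot, golf, hotel}

For each x ∈ X, list the open sets U ∈ τ with x ∈ U, then check whether U ∩ (A ∖ {x}) ≠ ∅ for every such U.
  x = foxtrot: opens ∋ x are {foxtrot, india}, {foxtrot, golf, india}, {foxtrot, hotel, india}, {foxtrot, golf, hotel, india}; each meets A ∖ {foxtrot}, so x IS a limit point.
  x = golf: opens ∋ x are {foxtrot, golf, india}, {foxtrot, golf, hotel, india}; each meets A ∖ {golf}, so x IS a limit point.
  x = hotel: opens ∋ x are {foxtrot, hotel, india}, {foxtrot, golf, hotel, india}; each meets A ∖ {hotel}, so x IS a limit point.
  x = india: open {foxtrot, india} ∋ x has {foxtrot, india} ∩ (A ∖ {india}) = ∅, so x is NOT a limit point.
Collecting: A' = {foxtrot, golf, hotel}.


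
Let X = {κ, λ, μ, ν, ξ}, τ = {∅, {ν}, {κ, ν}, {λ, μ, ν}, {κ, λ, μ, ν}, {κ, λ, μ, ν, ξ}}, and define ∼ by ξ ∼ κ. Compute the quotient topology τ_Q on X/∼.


X/∼ = {[κ=ξ], [λ], [μ], [ν]}; |τ_Q| = 4.

Equivalence classes: [κ=ξ], [λ], [μ], [ν].
Quotient map π: X → X/∼ sends κ ↦ [κ=ξ], λ ↦ [λ], μ ↦ [μ], ν ↦ [ν], ξ ↦ [κ=ξ].
For each subset V ⊆ X/∼, compute π^{-1}(V) ⊆ X and check whether π^{-1}(V) ∈ τ. V is open in τ_Q iff π^{-1}(V) ∈ τ.
  V = {}: π^{-1}(V) = ∅ ∈ τ ✓.
  V = {[κ=ξ]}: π^{-1}(V) = {κ, ξ} ∉ τ ✗.
  V = {[λ]}: π^{-1}(V) = {λ} ∉ τ ✗.
  V = {[κ=ξ], [λ]}: π^{-1}(V) = {κ, λ, ξ} ∉ τ ✗.
  V = {[μ]}: π^{-1}(V) = {μ} ∉ τ ✗.
  V = {[κ=ξ], [μ]}: π^{-1}(V) = {κ, μ, ξ} ∉ τ ✗.
  V = {[λ], [μ]}: π^{-1}(V) = {λ, μ} ∉ τ ✗.
  V = {[κ=ξ], [λ], [μ]}: π^{-1}(V) = {κ, λ, μ, ξ} ∉ τ ✗.
  V = {[ν]}: π^{-1}(V) = {ν} ∈ τ ✓.
  V = {[κ=ξ], [ν]}: π^{-1}(V) = {κ, ν, ξ} ∉ τ ✗.
  V = {[λ], [ν]}: π^{-1}(V) = {λ, ν} ∉ τ ✗.
  V = {[κ=ξ], [λ], [ν]}: π^{-1}(V) = {κ, λ, ν, ξ} ∉ τ ✗.
  V = {[μ], [ν]}: π^{-1}(V) = {μ, ν} ∉ τ ✗.
  V = {[κ=ξ], [μ], [ν]}: π^{-1}(V) = {κ, μ, ν, ξ} ∉ τ ✗.
  V = {[λ], [μ], [ν]}: π^{-1}(V) = {λ, μ, ν} ∈ τ ✓.
  V = {[κ=ξ], [λ], [μ], [ν]}: π^{-1}(V) = {κ, λ, μ, ν, ξ} ∈ τ ✓.
Open sets in the quotient: τ_Q = {{}, {[ν]}, {[λ], [μ], [ν]}, {[κ=ξ], [λ], [μ], [ν]}} (4 elements).


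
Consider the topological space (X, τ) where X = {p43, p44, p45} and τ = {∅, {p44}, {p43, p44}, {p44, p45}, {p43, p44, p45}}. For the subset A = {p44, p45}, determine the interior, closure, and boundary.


int(A) = {p44, p45}, cl(A) = {p43, p44, p45}, ∂A = {p43}.

Closed sets in (X, τ) are complements of opens:
  closed(X, τ) = {∅, {p43}, {p45}, {p43, p45}, {p43, p44, p45}}.
int(A) = ⋃ {U ∈ τ : U ⊆ A}. Opens contained in A: ∅, {p44}, {p44, p45}.
Taking the union of these: int(A) = {p44, p45}.
cl(A) = ⋂ {C closed : A ⊆ C}. Closed sets containing A: {p43, p44, p45}.
Intersecting these: cl(A) = {p43, p44, p45}.
∂A = cl(A) ∖ int(A) = {p43, p44, p45} ∖ {p44, p45} = {p43}.


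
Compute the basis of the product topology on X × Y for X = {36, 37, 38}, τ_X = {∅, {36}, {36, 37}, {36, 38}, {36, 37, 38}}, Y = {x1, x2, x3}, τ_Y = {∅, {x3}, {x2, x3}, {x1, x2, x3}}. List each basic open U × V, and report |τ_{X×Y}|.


Basis B = {∅ × ∅, {36} × {x3}, {36} × {x2, x3}, {36, 37} × {x3}, {36, 38} × {x3}, {36} × {x1, x2, x3}, {36, 37, 38} × {x3}, {36, 37} × {x2, x3}, {36, 38} × {x2, x3}, {36, 37} × {x1, x2, x3}, {36, 38} × {x1, x2, x3}, {36, 37, 38} × {x2, x3}, {36, 37, 38} × {x1, x2, x3}}; |τ_{X×Y}| = 30.

Enumerate products U × V with U ∈ τ_X, V ∈ τ_Y (deduplicated):
  ∅ × ∅ = {} (∅)
  {36} × {x3} = {(36,x3)}
  {36} × {x2, x3} = {(36,x2), (36,x3)}
  {36, 37} × {x3} = {(36,x3), (37,x3)}
  {36, 38} × {x3} = {(36,x3), (38,x3)}
  {36} × {x1, x2, x3} = {(36,x1), (36,x2), (36,x3)}
  {36, 37, 38} × {x3} = {(36,x3), (37,x3), (38,x3)}
  {36, 37} × {x2, x3} = {(36,x2), (36,x3), (37,x2), (37,x3)}
  {36, 38} × {x2, x3} = {(36,x2), (36,x3), (38,x2), (38,x3)}
  {36, 37} × {x1, x2, x3} = {(36,x1), (36,x2), (36,x3), (37,x1), (37,x2), (37,x3)}
  {36, 38} × {x1, x2, x3} = {(36,x1), (36,x2), (36,x3), (38,x1), (38,x2), (38,x3)}
  {36, 37, 38} × {x2, x3} = {(36,x2), (36,x3), (37,x2), (37,x3), (38,x2), (38,x3)}
  {36, 37, 38} × {x1, x2, x3} = {(36,x1), (36,x2), (36,x3), (37,x1), (37,x2), (37,x3), (38,x1), (38,x2), (38,x3)}
These 13 distinct sets form the basis B.
Close under arbitrary unions to get τ_{X×Y}; counting gives |τ_{X×Y}| = 30.


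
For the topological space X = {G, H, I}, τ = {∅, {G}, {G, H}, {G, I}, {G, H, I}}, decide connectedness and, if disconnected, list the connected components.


(X, τ) is connected.

Find clopen sets (U ∈ τ with X ∖ U ∈ τ):
  U = ∅, X ∖ U = {G, H, I} — both open, so U is clopen.
  U = {G, H, I}, X ∖ U = ∅ — both open, so U is clopen.
Only trivial clopens (∅ and X) exist, so (X, τ) is connected.
Compute connected components by grouping points that agree on all clopens:
  component: {G, H, I}


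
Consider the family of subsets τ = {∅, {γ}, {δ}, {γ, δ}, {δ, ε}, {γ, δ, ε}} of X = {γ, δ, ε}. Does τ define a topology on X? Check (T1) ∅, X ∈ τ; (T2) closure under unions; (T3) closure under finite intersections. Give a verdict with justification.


τ IS a topology on X.

Axiom (T1): ∅ ∈ τ? Yes; X ∈ τ? Yes.
Axiom (T2/T3): check pairwise unions and intersections of members of τ.
All pairwise intersections and unions checked — each lies in τ. Therefore τ satisfies (T1), (T2), (T3): it IS a topology on X.


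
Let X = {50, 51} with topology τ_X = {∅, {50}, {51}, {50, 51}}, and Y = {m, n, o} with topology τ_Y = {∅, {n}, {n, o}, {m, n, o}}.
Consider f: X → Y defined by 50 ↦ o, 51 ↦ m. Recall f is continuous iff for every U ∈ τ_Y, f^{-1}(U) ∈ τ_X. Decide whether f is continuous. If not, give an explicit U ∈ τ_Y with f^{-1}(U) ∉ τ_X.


f IS continuous.

Compute f^{-1}(U) for each U ∈ τ_Y:
  U = ∅: f^{-1}(U) = ∅ ∈ τ_X ✓.
  U = {n}: f^{-1}(U) = ∅ ∈ τ_X ✓.
  U = {n, o}: f^{-1}(U) = {50} ∈ τ_X ✓.
  U = {m, n, o}: f^{-1}(U) = {50, 51} ∈ τ_X ✓.
Every preimage lies in τ_X, so f IS continuous.


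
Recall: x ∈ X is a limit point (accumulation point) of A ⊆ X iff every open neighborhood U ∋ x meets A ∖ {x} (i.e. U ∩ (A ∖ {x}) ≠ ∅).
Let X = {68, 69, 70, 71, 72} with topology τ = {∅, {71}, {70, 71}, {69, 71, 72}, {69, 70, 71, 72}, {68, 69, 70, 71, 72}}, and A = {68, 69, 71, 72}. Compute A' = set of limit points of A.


A' = {68, 69, 70, 72}

For each x ∈ X, list the open sets U ∈ τ with x ∈ U, then check whether U ∩ (A ∖ {x}) ≠ ∅ for every such U.
  x = 68: opens ∋ x are {68, 69, 70, 71, 72}; each meets A ∖ {68}, so x IS a limit point.
  x = 69: opens ∋ x are {69, 71, 72}, {69, 70, 71, 72}, {68, 69, 70, 71, 72}; each meets A ∖ {69}, so x IS a limit point.
  x = 70: opens ∋ x are {70, 71}, {69, 70, 71, 72}, {68, 69, 70, 71, 72}; each meets A ∖ {70}, so x IS a limit point.
  x = 71: open {71} ∋ x has {71} ∩ (A ∖ {71}) = ∅, so x is NOT a limit point.
  x = 72: opens ∋ x are {69, 71, 72}, {69, 70, 71, 72}, {68, 69, 70, 71, 72}; each meets A ∖ {72}, so x IS a limit point.
Collecting: A' = {68, 69, 70, 72}.


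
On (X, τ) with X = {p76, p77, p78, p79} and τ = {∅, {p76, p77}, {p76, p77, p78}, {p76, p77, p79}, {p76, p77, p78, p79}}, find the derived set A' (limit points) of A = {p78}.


A' = ∅

For each x ∈ X, list the open sets U ∈ τ with x ∈ U, then check whether U ∩ (A ∖ {x}) ≠ ∅ for every such U.
  x = p76: open {p76, p77} ∋ x has {p76, p77} ∩ (A ∖ {p76}) = ∅, so x is NOT a limit point.
  x = p77: open {p76, p77} ∋ x has {p76, p77} ∩ (A ∖ {p77}) = ∅, so x is NOT a limit point.
  x = p78: open {p76, p77, p78} ∋ x has {p76, p77, p78} ∩ (A ∖ {p78}) = ∅, so x is NOT a limit point.
  x = p79: open {p76, p77, p79} ∋ x has {p76, p77, p79} ∩ (A ∖ {p79}) = ∅, so x is NOT a limit point.
Collecting: A' = ∅.


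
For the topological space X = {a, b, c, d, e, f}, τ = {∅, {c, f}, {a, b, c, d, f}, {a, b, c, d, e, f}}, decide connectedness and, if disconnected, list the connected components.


(X, τ) is connected.

Find clopen sets (U ∈ τ with X ∖ U ∈ τ):
  U = ∅, X ∖ U = {a, b, c, d, e, f} — both open, so U is clopen.
  U = {a, b, c, d, e, f}, X ∖ U = ∅ — both open, so U is clopen.
Only trivial clopens (∅ and X) exist, so (X, τ) is connected.
Compute connected components by grouping points that agree on all clopens:
  component: {a, b, c, d, e, f}


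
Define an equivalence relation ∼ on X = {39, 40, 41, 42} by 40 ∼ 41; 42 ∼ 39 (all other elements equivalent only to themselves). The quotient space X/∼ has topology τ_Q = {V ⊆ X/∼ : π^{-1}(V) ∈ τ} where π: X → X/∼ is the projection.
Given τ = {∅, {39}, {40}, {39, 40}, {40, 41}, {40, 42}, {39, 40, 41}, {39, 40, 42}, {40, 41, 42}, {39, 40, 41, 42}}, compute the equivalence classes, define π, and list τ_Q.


X/∼ = {[39=42], [40=41]}; |τ_Q| = 3.

Equivalence classes: [39=42], [40=41].
Quotient map π: X → X/∼ sends 39 ↦ [39=42], 40 ↦ [40=41], 41 ↦ [40=41], 42 ↦ [39=42].
For each subset V ⊆ X/∼, compute π^{-1}(V) ⊆ X and check whether π^{-1}(V) ∈ τ. V is open in τ_Q iff π^{-1}(V) ∈ τ.
  V = {}: π^{-1}(V) = ∅ ∈ τ ✓.
  V = {[39=42]}: π^{-1}(V) = {39, 42} ∉ τ ✗.
  V = {[40=41]}: π^{-1}(V) = {40, 41} ∈ τ ✓.
  V = {[39=42], [40=41]}: π^{-1}(V) = {39, 40, 41, 42} ∈ τ ✓.
Open sets in the quotient: τ_Q = {{}, {[40=41]}, {[39=42], [40=41]}} (3 elements).


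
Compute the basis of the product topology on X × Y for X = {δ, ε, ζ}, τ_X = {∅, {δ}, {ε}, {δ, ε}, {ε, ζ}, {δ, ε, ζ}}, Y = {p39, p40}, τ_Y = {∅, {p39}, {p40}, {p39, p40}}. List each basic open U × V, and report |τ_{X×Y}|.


Basis B = {∅ × ∅, {δ} × {p39}, {δ} × {p40}, {ε} × {p39}, {ε} × {p40}, {δ} × {p39, p40}, {δ, ε} × {p39}, {δ, ε} × {p40}, {ε} × {p39, p40}, {ε, ζ} × {p39}, {ε, ζ} × {p40}, {δ, ε, ζ} × {p39}, {δ, ε, ζ} × {p40}, {δ, ε} × {p39, p40}, {ε, ζ} × {p39, p40}, {δ, ε, ζ} × {p39, p40}}; |τ_{X×Y}| = 36.

Enumerate products U × V with U ∈ τ_X, V ∈ τ_Y (deduplicated):
  ∅ × ∅ = {} (∅)
  {δ} × {p39} = {(δ,p39)}
  {δ} × {p40} = {(δ,p40)}
  {ε} × {p39} = {(ε,p39)}
  {ε} × {p40} = {(ε,p40)}
  {δ} × {p39, p40} = {(δ,p39), (δ,p40)}
  {δ, ε} × {p39} = {(δ,p39), (ε,p39)}
  {δ, ε} × {p40} = {(δ,p40), (ε,p40)}
  {ε} × {p39, p40} = {(ε,p39), (ε,p40)}
  {ε, ζ} × {p39} = {(ε,p39), (ζ,p39)}
  {ε, ζ} × {p40} = {(ε,p40), (ζ,p40)}
  {δ, ε, ζ} × {p39} = {(δ,p39), (ε,p39), (ζ,p39)}
  {δ, ε, ζ} × {p40} = {(δ,p40), (ε,p40), (ζ,p40)}
  {δ, ε} × {p39, p40} = {(δ,p39), (δ,p40), (ε,p39), (ε,p40)}
  {ε, ζ} × {p39, p40} = {(ε,p39), (ε,p40), (ζ,p39), (ζ,p40)}
  {δ, ε, ζ} × {p39, p40} = {(δ,p39), (δ,p40), (ε,p39), (ε,p40), (ζ,p39), (ζ,p40)}
These 16 distinct sets form the basis B.
Close under arbitrary unions to get τ_{X×Y}; counting gives |τ_{X×Y}| = 36.


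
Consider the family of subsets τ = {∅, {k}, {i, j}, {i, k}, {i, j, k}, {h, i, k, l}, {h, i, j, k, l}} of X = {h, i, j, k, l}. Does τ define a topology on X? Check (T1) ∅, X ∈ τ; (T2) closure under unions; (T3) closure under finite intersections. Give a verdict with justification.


τ is NOT a topology on X.

Axiom (T1): ∅ ∈ τ? Yes; X ∈ τ? Yes.
Axiom (T2/T3): check pairwise unions and intersections of members of τ.
Counterexample for (T3): {i, j} ∩ {i, k} = {i} ∉ τ. Therefore τ is NOT a topology.


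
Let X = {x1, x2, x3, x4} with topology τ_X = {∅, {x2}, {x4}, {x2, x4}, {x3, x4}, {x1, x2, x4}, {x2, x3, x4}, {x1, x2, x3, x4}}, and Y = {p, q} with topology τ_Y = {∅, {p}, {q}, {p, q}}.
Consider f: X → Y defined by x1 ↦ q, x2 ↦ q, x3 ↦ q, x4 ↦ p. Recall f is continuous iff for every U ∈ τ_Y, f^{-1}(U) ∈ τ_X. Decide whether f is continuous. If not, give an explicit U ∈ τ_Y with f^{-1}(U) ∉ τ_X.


f is NOT continuous.

Compute f^{-1}(U) for each U ∈ τ_Y:
  U = ∅: f^{-1}(U) = ∅ ∈ τ_X ✓.
  U = {p}: f^{-1}(U) = {x4} ∈ τ_X ✓.
  U = {q}: f^{-1}(U) = {x1, x2, x3} ∉ τ_X ✗.
  U = {p, q}: f^{-1}(U) = {x1, x2, x3, x4} ∈ τ_X ✓.
Found U = {q} with f^{-1}(U) = {x1, x2, x3} not in τ_X. Therefore f is NOT continuous.


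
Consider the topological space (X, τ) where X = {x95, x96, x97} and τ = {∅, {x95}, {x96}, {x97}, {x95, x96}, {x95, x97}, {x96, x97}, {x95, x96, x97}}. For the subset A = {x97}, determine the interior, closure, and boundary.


int(A) = {x97}, cl(A) = {x97}, ∂A = ∅.

Closed sets in (X, τ) are complements of opens:
  closed(X, τ) = {∅, {x95}, {x96}, {x97}, {x95, x96}, {x95, x97}, {x96, x97}, {x95, x96, x97}}.
int(A) = ⋃ {U ∈ τ : U ⊆ A}. Opens contained in A: ∅, {x97}.
Taking the union of these: int(A) = {x97}.
cl(A) = ⋂ {C closed : A ⊆ C}. Closed sets containing A: {x97}, {x95, x97}, {x96, x97}, {x95, x96, x97}.
Intersecting these: cl(A) = {x97}.
∂A = cl(A) ∖ int(A) = {x97} ∖ {x97} = ∅.


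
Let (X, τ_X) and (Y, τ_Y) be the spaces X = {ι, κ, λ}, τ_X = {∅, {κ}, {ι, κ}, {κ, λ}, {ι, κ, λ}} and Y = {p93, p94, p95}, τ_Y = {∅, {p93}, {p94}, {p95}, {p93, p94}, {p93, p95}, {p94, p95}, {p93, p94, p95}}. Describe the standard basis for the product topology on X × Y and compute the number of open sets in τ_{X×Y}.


Basis B = {∅ × ∅, {κ} × {p93}, {κ} × {p94}, {κ} × {p95}, {ι, κ} × {p93}, {ι, κ} × {p94}, {ι, κ} × {p95}, {κ} × {p93, p94}, {κ} × {p93, p95}, {κ, λ} × {p93}, {κ} × {p94, p95}, {κ, λ} × {p94}, {κ, λ} × {p95}, {ι, κ, λ} × {p93}, {ι, κ, λ} × {p94}, {ι, κ, λ} × {p95}, {κ} × {p93, p94, p95}, {ι, κ} × {p93, p94}, {ι, κ} × {p93, p95}, {ι, κ} × {p94, p95}, {κ, λ} × {p93, p94}, {κ, λ} × {p93, p95}, {κ, λ} × {p94, p95}, {ι, κ} × {p93, p94, p95}, {ι, κ, λ} × {p93, p94}, {ι, κ, λ} × {p93, p95}, {ι, κ, λ} × {p94, p95}, {κ, λ} × {p93, p94, p95}, {ι, κ, λ} × {p93, p94, p95}}; |τ_{X×Y}| = 125.

Enumerate products U × V with U ∈ τ_X, V ∈ τ_Y (deduplicated):
  ∅ × ∅ = {} (∅)
  {κ} × {p93} = {(κ,p93)}
  {κ} × {p94} = {(κ,p94)}
  {κ} × {p95} = {(κ,p95)}
  {ι, κ} × {p93} = {(ι,p93), (κ,p93)}
  {ι, κ} × {p94} = {(ι,p94), (κ,p94)}
  {ι, κ} × {p95} = {(ι,p95), (κ,p95)}
  {κ} × {p93, p94} = {(κ,p93), (κ,p94)}
  {κ} × {p93, p95} = {(κ,p93), (κ,p95)}
  {κ, λ} × {p93} = {(κ,p93), (λ,p93)}
  {κ} × {p94, p95} = {(κ,p94), (κ,p95)}
  {κ, λ} × {p94} = {(κ,p94), (λ,p94)}
  {κ, λ} × {p95} = {(κ,p95), (λ,p95)}
  {ι, κ, λ} × {p93} = {(ι,p93), (κ,p93), (λ,p93)}
  {ι, κ, λ} × {p94} = {(ι,p94), (κ,p94), (λ,p94)}
  {ι, κ, λ} × {p95} = {(ι,p95), (κ,p95), (λ,p95)}
  {κ} × {p93, p94, p95} = {(κ,p93), (κ,p94), (κ,p95)}
  {ι, κ} × {p93, p94} = {(ι,p93), (ι,p94), (κ,p93), (κ,p94)}
  {ι, κ} × {p93, p95} = {(ι,p93), (ι,p95), (κ,p93), (κ,p95)}
  {ι, κ} × {p94, p95} = {(ι,p94), (ι,p95), (κ,p94), (κ,p95)}
  {κ, λ} × {p93, p94} = {(κ,p93), (κ,p94), (λ,p93), (λ,p94)}
  {κ, λ} × {p93, p95} = {(κ,p93), (κ,p95), (λ,p93), (λ,p95)}
  {κ, λ} × {p94, p95} = {(κ,p94), (κ,p95), (λ,p94), (λ,p95)}
  {ι, κ} × {p93, p94, p95} = {(ι,p93), (ι,p94), (ι,p95), (κ,p93), (κ,p94), (κ,p95)}
  {ι, κ, λ} × {p93, p94} = {(ι,p93), (ι,p94), (κ,p93), (κ,p94), (λ,p93), (λ,p94)}
  {ι, κ, λ} × {p93, p95} = {(ι,p93), (ι,p95), (κ,p93), (κ,p95), (λ,p93), (λ,p95)}
  {ι, κ, λ} × {p94, p95} = {(ι,p94), (ι,p95), (κ,p94), (κ,p95), (λ,p94), (λ,p95)}
  {κ, λ} × {p93, p94, p95} = {(κ,p93), (κ,p94), (κ,p95), (λ,p93), (λ,p94), (λ,p95)}
  {ι, κ, λ} × {p93, p94, p95} = {(ι,p93), (ι,p94), (ι,p95), (κ,p93), (κ,p94), (κ,p95), (λ,p93), (λ,p94), (λ,p95)}
These 29 distinct sets form the basis B.
Close under arbitrary unions to get τ_{X×Y}; counting gives |τ_{X×Y}| = 125.


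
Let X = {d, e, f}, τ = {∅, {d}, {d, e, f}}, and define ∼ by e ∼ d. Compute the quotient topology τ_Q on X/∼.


X/∼ = {[d=e], [f]}; |τ_Q| = 2.

Equivalence classes: [d=e], [f].
Quotient map π: X → X/∼ sends d ↦ [d=e], e ↦ [d=e], f ↦ [f].
For each subset V ⊆ X/∼, compute π^{-1}(V) ⊆ X and check whether π^{-1}(V) ∈ τ. V is open in τ_Q iff π^{-1}(V) ∈ τ.
  V = {}: π^{-1}(V) = ∅ ∈ τ ✓.
  V = {[d=e]}: π^{-1}(V) = {d, e} ∉ τ ✗.
  V = {[f]}: π^{-1}(V) = {f} ∉ τ ✗.
  V = {[d=e], [f]}: π^{-1}(V) = {d, e, f} ∈ τ ✓.
Open sets in the quotient: τ_Q = {{}, {[d=e], [f]}} (2 elements).


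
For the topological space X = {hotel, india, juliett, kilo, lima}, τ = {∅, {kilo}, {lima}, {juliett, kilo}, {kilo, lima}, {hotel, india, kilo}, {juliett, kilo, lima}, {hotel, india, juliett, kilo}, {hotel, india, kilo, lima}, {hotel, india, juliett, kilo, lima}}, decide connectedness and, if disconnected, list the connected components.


(X, τ) is disconnected; components = [{lima}, {hotel, india, juliett, kilo}].

Find clopen sets (U ∈ τ with X ∖ U ∈ τ):
  U = ∅, X ∖ U = {hotel, india, juliett, kilo, lima} — both open, so U is clopen.
  U = {lima}, X ∖ U = {hotel, india, juliett, kilo} — both open, so U is clopen.
  U = {hotel, india, juliett, kilo}, X ∖ U = {lima} — both open, so U is clopen.
  U = {hotel, india, juliett, kilo, lima}, X ∖ U = ∅ — both open, so U is clopen.
Nontrivial clopen(s) exist: e.g. {lima}. So (X, τ) is disconnected.
Compute connected components by grouping points that agree on all clopens:
  component: {lima}
  component: {hotel, india, juliett, kilo}


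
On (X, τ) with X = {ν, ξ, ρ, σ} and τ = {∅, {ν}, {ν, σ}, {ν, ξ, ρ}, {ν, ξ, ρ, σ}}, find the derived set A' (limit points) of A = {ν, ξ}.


A' = {ξ, ρ, σ}

For each x ∈ X, list the open sets U ∈ τ with x ∈ U, then check whether U ∩ (A ∖ {x}) ≠ ∅ for every such U.
  x = ν: open {ν} ∋ x has {ν} ∩ (A ∖ {ν}) = ∅, so x is NOT a limit point.
  x = ξ: opens ∋ x are {ν, ξ, ρ}, {ν, ξ, ρ, σ}; each meets A ∖ {ξ}, so x IS a limit point.
  x = ρ: opens ∋ x are {ν, ξ, ρ}, {ν, ξ, ρ, σ}; each meets A ∖ {ρ}, so x IS a limit point.
  x = σ: opens ∋ x are {ν, σ}, {ν, ξ, ρ, σ}; each meets A ∖ {σ}, so x IS a limit point.
Collecting: A' = {ξ, ρ, σ}.


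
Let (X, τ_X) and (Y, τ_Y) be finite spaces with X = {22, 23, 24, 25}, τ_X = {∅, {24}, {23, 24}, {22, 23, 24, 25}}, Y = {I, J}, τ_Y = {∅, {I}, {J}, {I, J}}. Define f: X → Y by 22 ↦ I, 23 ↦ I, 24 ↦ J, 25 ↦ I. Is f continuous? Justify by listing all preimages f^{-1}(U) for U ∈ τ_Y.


f is NOT continuous.

Compute f^{-1}(U) for each U ∈ τ_Y:
  U = ∅: f^{-1}(U) = ∅ ∈ τ_X ✓.
  U = {I}: f^{-1}(U) = {22, 23, 25} ∉ τ_X ✗.
  U = {J}: f^{-1}(U) = {24} ∈ τ_X ✓.
  U = {I, J}: f^{-1}(U) = {22, 23, 24, 25} ∈ τ_X ✓.
Found U = {I} with f^{-1}(U) = {22, 23, 25} not in τ_X. Therefore f is NOT continuous.


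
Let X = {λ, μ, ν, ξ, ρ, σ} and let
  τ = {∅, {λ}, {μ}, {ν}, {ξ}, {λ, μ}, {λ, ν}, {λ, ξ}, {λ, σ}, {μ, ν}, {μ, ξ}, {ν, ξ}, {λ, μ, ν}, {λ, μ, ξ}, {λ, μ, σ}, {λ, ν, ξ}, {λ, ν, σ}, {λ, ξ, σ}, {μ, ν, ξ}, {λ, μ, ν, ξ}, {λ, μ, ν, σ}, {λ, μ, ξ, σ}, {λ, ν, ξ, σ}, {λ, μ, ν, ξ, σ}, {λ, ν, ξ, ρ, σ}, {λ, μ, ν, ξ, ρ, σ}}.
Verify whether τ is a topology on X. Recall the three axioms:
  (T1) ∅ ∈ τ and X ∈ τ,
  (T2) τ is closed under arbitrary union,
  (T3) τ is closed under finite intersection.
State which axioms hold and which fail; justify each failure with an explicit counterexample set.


τ IS a topology on X.

Axiom (T1): ∅ ∈ τ? Yes; X ∈ τ? Yes.
Axiom (T2/T3): check pairwise unions and intersections of members of τ.
All pairwise intersections and unions checked — each lies in τ. Therefore τ satisfies (T1), (T2), (T3): it IS a topology on X.


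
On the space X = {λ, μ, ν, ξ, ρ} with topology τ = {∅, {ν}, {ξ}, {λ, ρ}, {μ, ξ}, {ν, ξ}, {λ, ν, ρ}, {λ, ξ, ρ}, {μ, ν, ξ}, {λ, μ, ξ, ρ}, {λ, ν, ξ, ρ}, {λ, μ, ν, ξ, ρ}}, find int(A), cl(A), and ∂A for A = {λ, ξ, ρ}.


int(A) = {λ, ξ, ρ}, cl(A) = {λ, μ, ξ, ρ}, ∂A = {μ}.

Closed sets in (X, τ) are complements of opens:
  closed(X, τ) = {∅, {μ}, {ν}, {λ, ρ}, {μ, ν}, {μ, ξ}, {λ, μ, ρ}, {λ, ν, ρ}, {μ, ν, ξ}, {λ, μ, ν, ρ}, {λ, μ, ξ, ρ}, {λ, μ, ν, ξ, ρ}}.
int(A) = ⋃ {U ∈ τ : U ⊆ A}. Opens contained in A: ∅, {ξ}, {λ, ρ}, {λ, ξ, ρ}.
Taking the union of these: int(A) = {λ, ξ, ρ}.
cl(A) = ⋂ {C closed : A ⊆ C}. Closed sets containing A: {λ, μ, ξ, ρ}, {λ, μ, ν, ξ, ρ}.
Intersecting these: cl(A) = {λ, μ, ξ, ρ}.
∂A = cl(A) ∖ int(A) = {λ, μ, ξ, ρ} ∖ {λ, ξ, ρ} = {μ}.


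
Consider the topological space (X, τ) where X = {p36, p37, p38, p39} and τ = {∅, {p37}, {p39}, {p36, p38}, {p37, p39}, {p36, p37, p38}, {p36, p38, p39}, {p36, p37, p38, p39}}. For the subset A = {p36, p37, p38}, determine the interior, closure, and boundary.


int(A) = {p36, p37, p38}, cl(A) = {p36, p37, p38}, ∂A = ∅.

Closed sets in (X, τ) are complements of opens:
  closed(X, τ) = {∅, {p37}, {p39}, {p36, p38}, {p37, p39}, {p36, p37, p38}, {p36, p38, p39}, {p36, p37, p38, p39}}.
int(A) = ⋃ {U ∈ τ : U ⊆ A}. Opens contained in A: ∅, {p37}, {p36, p38}, {p36, p37, p38}.
Taking the union of these: int(A) = {p36, p37, p38}.
cl(A) = ⋂ {C closed : A ⊆ C}. Closed sets containing A: {p36, p37, p38}, {p36, p37, p38, p39}.
Intersecting these: cl(A) = {p36, p37, p38}.
∂A = cl(A) ∖ int(A) = {p36, p37, p38} ∖ {p36, p37, p38} = ∅.


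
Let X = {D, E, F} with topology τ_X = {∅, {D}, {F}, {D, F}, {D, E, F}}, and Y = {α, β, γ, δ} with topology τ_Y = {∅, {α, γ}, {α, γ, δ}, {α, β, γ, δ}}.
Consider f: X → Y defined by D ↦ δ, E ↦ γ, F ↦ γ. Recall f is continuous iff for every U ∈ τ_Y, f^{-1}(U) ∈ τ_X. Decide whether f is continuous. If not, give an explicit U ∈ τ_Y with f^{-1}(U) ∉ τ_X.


f is NOT continuous.

Compute f^{-1}(U) for each U ∈ τ_Y:
  U = ∅: f^{-1}(U) = ∅ ∈ τ_X ✓.
  U = {α, γ}: f^{-1}(U) = {E, F} ∉ τ_X ✗.
  U = {α, γ, δ}: f^{-1}(U) = {D, E, F} ∈ τ_X ✓.
  U = {α, β, γ, δ}: f^{-1}(U) = {D, E, F} ∈ τ_X ✓.
Found U = {α, γ} with f^{-1}(U) = {E, F} not in τ_X. Therefore f is NOT continuous.


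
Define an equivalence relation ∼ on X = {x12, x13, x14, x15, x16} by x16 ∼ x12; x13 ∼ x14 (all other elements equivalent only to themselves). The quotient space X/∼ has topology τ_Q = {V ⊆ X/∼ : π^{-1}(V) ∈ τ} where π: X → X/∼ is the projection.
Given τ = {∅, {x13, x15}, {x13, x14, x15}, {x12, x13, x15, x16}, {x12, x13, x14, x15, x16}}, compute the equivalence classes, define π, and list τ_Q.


X/∼ = {[x12=x16], [x13=x14], [x15]}; |τ_Q| = 3.

Equivalence classes: [x12=x16], [x13=x14], [x15].
Quotient map π: X → X/∼ sends x12 ↦ [x12=x16], x13 ↦ [x13=x14], x14 ↦ [x13=x14], x15 ↦ [x15], x16 ↦ [x12=x16].
For each subset V ⊆ X/∼, compute π^{-1}(V) ⊆ X and check whether π^{-1}(V) ∈ τ. V is open in τ_Q iff π^{-1}(V) ∈ τ.
  V = {}: π^{-1}(V) = ∅ ∈ τ ✓.
  V = {[x12=x16]}: π^{-1}(V) = {x12, x16} ∉ τ ✗.
  V = {[x13=x14]}: π^{-1}(V) = {x13, x14} ∉ τ ✗.
  V = {[x12=x16], [x13=x14]}: π^{-1}(V) = {x12, x13, x14, x16} ∉ τ ✗.
  V = {[x15]}: π^{-1}(V) = {x15} ∉ τ ✗.
  V = {[x12=x16], [x15]}: π^{-1}(V) = {x12, x15, x16} ∉ τ ✗.
  V = {[x13=x14], [x15]}: π^{-1}(V) = {x13, x14, x15} ∈ τ ✓.
  V = {[x12=x16], [x13=x14], [x15]}: π^{-1}(V) = {x12, x13, x14, x15, x16} ∈ τ ✓.
Open sets in the quotient: τ_Q = {{}, {[x13=x14], [x15]}, {[x12=x16], [x13=x14], [x15]}} (3 elements).
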